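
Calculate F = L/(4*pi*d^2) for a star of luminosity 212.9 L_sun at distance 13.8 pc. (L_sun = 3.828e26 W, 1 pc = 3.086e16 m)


F = L / (4*pi*d^2) = 8.150e+28 / (4*pi*(4.259e+17)^2) = 3.576e-08

3.576e-08 W/m^2


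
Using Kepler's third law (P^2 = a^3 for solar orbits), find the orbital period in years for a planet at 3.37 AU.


P = a^(3/2) = 3.37^1.5 = 6.1865

6.1865 years


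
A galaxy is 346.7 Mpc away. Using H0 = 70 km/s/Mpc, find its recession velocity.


v = H0 * d = 70 * 346.7 = 24269.0

24269.0 km/s


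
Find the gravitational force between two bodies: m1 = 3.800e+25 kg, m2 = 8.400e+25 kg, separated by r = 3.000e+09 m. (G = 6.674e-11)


F = G*m1*m2/r^2 = 6.674e-11 * 3.800e+25 * 8.400e+25 / (3.000e+09)^2 = 6.674e-11 * 3.192e+51 / 9.000e+18 = 2.367e+22

2.367e+22 N


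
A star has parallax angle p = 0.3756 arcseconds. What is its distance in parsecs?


d = 1/p = 1/0.3756 = 2.6624

2.6624 pc


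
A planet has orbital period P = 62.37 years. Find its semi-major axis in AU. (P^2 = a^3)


a = P^(2/3) = 62.37^(2/3) = 15.7272

15.7272 AU


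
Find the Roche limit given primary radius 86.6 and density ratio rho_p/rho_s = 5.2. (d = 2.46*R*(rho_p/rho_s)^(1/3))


d_Roche = 2.46 * 86.6 * 5.2^(1/3) = 369.0802

369.0802


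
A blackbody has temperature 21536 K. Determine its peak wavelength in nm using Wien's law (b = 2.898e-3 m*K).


lam_max = b / T = 2.898e-3 / 21536 = 1.346e-07 m = 134.5654 nm

134.5654 nm


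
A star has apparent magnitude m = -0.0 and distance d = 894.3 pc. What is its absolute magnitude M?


M = m - 5*log10(d) + 5 = -0.0 - 5*log10(894.3) + 5 = -9.7574

-9.7574


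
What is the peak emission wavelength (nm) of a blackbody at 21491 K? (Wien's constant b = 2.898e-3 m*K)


lam_max = b / T = 2.898e-3 / 21491 = 1.348e-07 m = 134.8471 nm

134.8471 nm


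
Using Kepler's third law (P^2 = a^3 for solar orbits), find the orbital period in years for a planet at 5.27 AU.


P = a^(3/2) = 5.27^1.5 = 12.0981

12.0981 years


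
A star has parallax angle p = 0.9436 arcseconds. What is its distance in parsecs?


d = 1/p = 1/0.9436 = 1.0598

1.0598 pc


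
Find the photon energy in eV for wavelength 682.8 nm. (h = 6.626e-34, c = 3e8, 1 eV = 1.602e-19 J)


E = hc/lambda = 6.626e-34 * 3e8 / 6.828e-07 = 2.911e-19 J = 1.8173 eV

1.8173 eV


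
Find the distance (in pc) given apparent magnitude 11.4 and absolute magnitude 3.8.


d = 10^((m - M + 5)/5) = 10^((11.4 - 3.8 + 5)/5) = 331.1311

331.1311 pc


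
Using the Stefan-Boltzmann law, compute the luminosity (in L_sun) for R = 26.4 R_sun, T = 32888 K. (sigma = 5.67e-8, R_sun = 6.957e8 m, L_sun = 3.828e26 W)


R = 26.4 * 6.957e8 m = 1.836648e+10 m. L = 4*pi*R^2*sigma*T^4 = 4*pi*(1.836648e+10)^2 * 5.67e-8 * 32888^4 = 2.811866117e+32 W. L/L_sun = 2.811866117e+32 / 3.828e26 = 734552.2771

734552.2771 L_sun


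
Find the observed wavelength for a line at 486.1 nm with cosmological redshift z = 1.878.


lam_obs = lam_emit * (1 + z) = 486.1 * (1 + 1.878) = 1398.9958

1398.9958 nm


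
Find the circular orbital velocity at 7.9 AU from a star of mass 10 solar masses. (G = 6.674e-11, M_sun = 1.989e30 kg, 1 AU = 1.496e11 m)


v = sqrt(GM/r) = sqrt(6.674e-11 * 1.989e+31 / 1.182e+12) = 33514.377

33514.377 m/s


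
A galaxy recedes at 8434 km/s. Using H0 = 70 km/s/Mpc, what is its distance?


d = v / H0 = 8434 / 70 = 120.4857

120.4857 Mpc


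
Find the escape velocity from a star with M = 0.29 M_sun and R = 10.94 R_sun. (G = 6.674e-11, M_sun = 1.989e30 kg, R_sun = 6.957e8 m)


M = 0.29 * 1.989e30 kg = 5.7681e+29 kg; R = 10.94 * 6.957e8 m = 7.610958e+09 m. v_esc = sqrt(2GM/R) = sqrt(2 * 6.674e-11 * 5.7681e+29 / 7.610958e+09) = 100578.4241

100578.4241 m/s


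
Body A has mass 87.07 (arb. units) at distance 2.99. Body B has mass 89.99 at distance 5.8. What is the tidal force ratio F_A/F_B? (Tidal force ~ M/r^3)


Ratio = (M1/r1^3) / (M2/r2^3) = (87.07/2.99^3) / (89.99/5.8^3) = 7.0623

7.0623


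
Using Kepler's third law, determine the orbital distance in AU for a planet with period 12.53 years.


a = P^(2/3) = 12.53^(2/3) = 5.3947

5.3947 AU


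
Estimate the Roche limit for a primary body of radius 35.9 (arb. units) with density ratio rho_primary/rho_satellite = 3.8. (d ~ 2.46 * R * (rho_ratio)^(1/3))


d_Roche = 2.46 * 35.9 * 3.8^(1/3) = 137.8132

137.8132


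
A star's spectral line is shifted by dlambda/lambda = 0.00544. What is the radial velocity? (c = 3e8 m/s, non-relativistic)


v = (dlambda/lambda) * c = 0.00544 * 3e8 = 1.632e+06

1.632e+06 m/s


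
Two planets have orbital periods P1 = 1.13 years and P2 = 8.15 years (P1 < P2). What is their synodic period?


1/P_syn = |1/P1 - 1/P2| = |1/1.13 - 1/8.15| => P_syn = 1.3119

1.3119 years


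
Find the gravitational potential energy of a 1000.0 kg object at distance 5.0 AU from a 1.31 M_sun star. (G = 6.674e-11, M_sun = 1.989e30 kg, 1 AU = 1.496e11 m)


M = 1.31 * 1.989e30 kg = 2.60559e+30 kg; r = 5.0 AU * 1.496e11 m/AU = 7.48e+11 m. U = -GM*m/r = -(6.674e-11 * 2.60559e+30 * 1000.0) / 7.48e+11 = -2.325e+11

-2.325e+11 J


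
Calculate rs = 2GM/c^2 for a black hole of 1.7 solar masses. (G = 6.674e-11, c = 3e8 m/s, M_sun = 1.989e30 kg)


M = 1.7 * 1.989e30 kg = 3.3813e+30 kg. rs = 2GM/c^2 = 2 * 6.674e-11 * 3.3813e+30 / (3e8)^2 = 5014.8436

5014.8436 m


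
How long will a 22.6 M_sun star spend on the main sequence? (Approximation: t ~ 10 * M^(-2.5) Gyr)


t = 10 * M^(-2.5) = 10 * 22.6^(-2.5) = 0.0041

0.0041 Gyr


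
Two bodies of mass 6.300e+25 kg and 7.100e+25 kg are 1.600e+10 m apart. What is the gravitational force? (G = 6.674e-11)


F = G*m1*m2/r^2 = 6.674e-11 * 6.300e+25 * 7.100e+25 / (1.600e+10)^2 = 6.674e-11 * 4.473e+51 / 2.560e+20 = 1.166e+21

1.166e+21 N


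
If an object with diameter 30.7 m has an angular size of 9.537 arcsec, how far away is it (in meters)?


D = size / theta_rad, theta_rad = 9.537 * pi/(180*3600) = 4.624e-05, D = 663974.9976

663974.9976 m


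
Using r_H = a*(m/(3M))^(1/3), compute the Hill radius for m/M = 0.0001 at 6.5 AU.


r_H = a * (m/3M)^(1/3) = 6.5 * (0.0001/3)^(1/3) = 0.2092

0.2092 AU


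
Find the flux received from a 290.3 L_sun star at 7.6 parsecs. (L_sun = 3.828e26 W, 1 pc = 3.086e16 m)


F = L / (4*pi*d^2) = 1.111e+29 / (4*pi*(2.345e+17)^2) = 1.608e-07

1.608e-07 W/m^2


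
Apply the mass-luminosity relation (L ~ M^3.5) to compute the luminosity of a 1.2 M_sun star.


L/L_sun = (M/M_sun)^3.5 = 1.2^3.5 = 1.8929

1.8929 L_sun


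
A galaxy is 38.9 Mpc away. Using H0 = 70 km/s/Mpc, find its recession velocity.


v = H0 * d = 70 * 38.9 = 2723.0

2723.0 km/s


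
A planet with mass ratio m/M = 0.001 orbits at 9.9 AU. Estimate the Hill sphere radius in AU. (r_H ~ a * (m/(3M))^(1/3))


r_H = a * (m/3M)^(1/3) = 9.9 * (0.001/3)^(1/3) = 0.6864

0.6864 AU


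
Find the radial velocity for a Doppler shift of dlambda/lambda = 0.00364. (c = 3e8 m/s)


v = (dlambda/lambda) * c = 0.00364 * 3e8 = 1.092e+06

1.092e+06 m/s


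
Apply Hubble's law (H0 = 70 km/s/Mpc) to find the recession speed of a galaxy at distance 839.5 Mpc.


v = H0 * d = 70 * 839.5 = 58765.0

58765.0 km/s


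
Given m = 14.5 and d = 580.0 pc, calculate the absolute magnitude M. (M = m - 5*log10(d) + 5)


M = m - 5*log10(d) + 5 = 14.5 - 5*log10(580.0) + 5 = 5.6829

5.6829


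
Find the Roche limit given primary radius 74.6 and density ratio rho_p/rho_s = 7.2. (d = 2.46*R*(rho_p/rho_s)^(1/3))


d_Roche = 2.46 * 74.6 * 7.2^(1/3) = 354.3655

354.3655


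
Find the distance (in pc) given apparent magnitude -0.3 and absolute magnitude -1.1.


d = 10^((m - M + 5)/5) = 10^((-0.3 - -1.1 + 5)/5) = 14.4544

14.4544 pc


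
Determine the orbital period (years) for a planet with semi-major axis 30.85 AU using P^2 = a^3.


P = a^(3/2) = 30.85^1.5 = 171.3495

171.3495 years


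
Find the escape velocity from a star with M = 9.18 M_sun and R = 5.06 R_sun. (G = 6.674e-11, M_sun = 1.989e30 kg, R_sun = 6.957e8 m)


M = 9.18 * 1.989e30 kg = 1.825902e+31 kg; R = 5.06 * 6.957e8 m = 3.520242e+09 m. v_esc = sqrt(2GM/R) = sqrt(2 * 6.674e-11 * 1.825902e+31 / 3.520242e+09) = 832071.3547

832071.3547 m/s


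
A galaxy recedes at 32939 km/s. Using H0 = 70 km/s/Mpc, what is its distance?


d = v / H0 = 32939 / 70 = 470.5571

470.5571 Mpc


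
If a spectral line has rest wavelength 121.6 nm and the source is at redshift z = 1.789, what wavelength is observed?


lam_obs = lam_emit * (1 + z) = 121.6 * (1 + 1.789) = 339.1424

339.1424 nm


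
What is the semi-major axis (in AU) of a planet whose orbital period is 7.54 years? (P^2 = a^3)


a = P^(2/3) = 7.54^(2/3) = 3.8452

3.8452 AU


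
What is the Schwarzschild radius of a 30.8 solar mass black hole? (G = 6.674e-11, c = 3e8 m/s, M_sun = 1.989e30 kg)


M = 30.8 * 1.989e30 kg = 6.12612e+31 kg. rs = 2GM/c^2 = 2 * 6.674e-11 * 6.12612e+31 / (3e8)^2 = 90857.1664

90857.1664 m


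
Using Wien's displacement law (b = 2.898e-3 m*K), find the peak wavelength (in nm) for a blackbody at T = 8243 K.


lam_max = b / T = 2.898e-3 / 8243 = 3.516e-07 m = 351.571 nm

351.571 nm


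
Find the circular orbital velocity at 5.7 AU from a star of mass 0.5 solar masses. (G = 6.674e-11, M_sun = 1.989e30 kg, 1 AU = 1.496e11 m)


v = sqrt(GM/r) = sqrt(6.674e-11 * 9.945e+29 / 8.527e+11) = 8822.5123

8822.5123 m/s


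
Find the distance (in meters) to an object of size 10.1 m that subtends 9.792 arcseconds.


D = size / theta_rad, theta_rad = 9.792 * pi/(180*3600) = 4.747e-05, D = 212752.7107

212752.7107 m


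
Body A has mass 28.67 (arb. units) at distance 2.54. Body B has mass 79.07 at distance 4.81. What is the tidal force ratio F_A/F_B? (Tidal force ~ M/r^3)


Ratio = (M1/r1^3) / (M2/r2^3) = (28.67/2.54^3) / (79.07/4.81^3) = 2.4624

2.4624


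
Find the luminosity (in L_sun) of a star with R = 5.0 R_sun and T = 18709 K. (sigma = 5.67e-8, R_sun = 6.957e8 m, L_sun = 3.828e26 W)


R = 5.0 * 6.957e8 m = 3.4785e+09 m. L = 4*pi*R^2*sigma*T^4 = 4*pi*(3.4785e+09)^2 * 5.67e-8 * 18709^4 = 1.056280441e+30 W. L/L_sun = 1.056280441e+30 / 3.828e26 = 2759.3533

2759.3533 L_sun


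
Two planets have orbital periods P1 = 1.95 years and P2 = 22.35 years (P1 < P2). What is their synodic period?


1/P_syn = |1/P1 - 1/P2| = |1/1.95 - 1/22.35| => P_syn = 2.1364

2.1364 years


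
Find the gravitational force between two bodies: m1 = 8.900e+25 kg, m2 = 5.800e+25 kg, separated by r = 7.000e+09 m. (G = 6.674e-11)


F = G*m1*m2/r^2 = 6.674e-11 * 8.900e+25 * 5.800e+25 / (7.000e+09)^2 = 6.674e-11 * 5.162e+51 / 4.900e+19 = 7.031e+21

7.031e+21 N


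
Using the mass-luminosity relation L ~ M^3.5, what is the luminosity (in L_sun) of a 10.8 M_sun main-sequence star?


L/L_sun = (M/M_sun)^3.5 = 10.8^3.5 = 4139.8361

4139.8361 L_sun


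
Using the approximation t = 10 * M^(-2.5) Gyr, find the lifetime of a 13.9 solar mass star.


t = 10 * M^(-2.5) = 10 * 13.9^(-2.5) = 0.0139

0.0139 Gyr


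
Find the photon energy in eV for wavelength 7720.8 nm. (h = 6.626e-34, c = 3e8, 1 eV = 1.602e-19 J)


E = hc/lambda = 6.626e-34 * 3e8 / 7.721e-06 = 2.575e-20 J = 0.1607 eV

0.1607 eV


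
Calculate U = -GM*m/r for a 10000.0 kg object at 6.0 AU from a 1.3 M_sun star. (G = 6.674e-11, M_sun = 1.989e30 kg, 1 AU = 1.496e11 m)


M = 1.3 * 1.989e30 kg = 2.5857e+30 kg; r = 6.0 AU * 1.496e11 m/AU = 8.976e+11 m. U = -GM*m/r = -(6.674e-11 * 2.5857e+30 * 10000.0) / 8.976e+11 = -1.923e+12

-1.923e+12 J


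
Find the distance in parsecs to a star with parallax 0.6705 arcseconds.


d = 1/p = 1/0.6705 = 1.4914

1.4914 pc


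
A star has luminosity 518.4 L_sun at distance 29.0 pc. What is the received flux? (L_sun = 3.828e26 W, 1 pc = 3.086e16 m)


F = L / (4*pi*d^2) = 1.984e+29 / (4*pi*(8.949e+17)^2) = 1.972e-08

1.972e-08 W/m^2


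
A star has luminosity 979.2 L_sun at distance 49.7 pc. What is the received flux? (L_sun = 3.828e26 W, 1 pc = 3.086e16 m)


F = L / (4*pi*d^2) = 3.748e+29 / (4*pi*(1.534e+18)^2) = 1.268e-08

1.268e-08 W/m^2


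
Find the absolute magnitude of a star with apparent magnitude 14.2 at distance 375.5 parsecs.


M = m - 5*log10(d) + 5 = 14.2 - 5*log10(375.5) + 5 = 6.327

6.327


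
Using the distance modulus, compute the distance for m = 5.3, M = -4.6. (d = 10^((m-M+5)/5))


d = 10^((m - M + 5)/5) = 10^((5.3 - -4.6 + 5)/5) = 954.9926

954.9926 pc


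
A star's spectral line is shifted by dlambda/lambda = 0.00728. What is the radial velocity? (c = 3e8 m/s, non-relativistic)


v = (dlambda/lambda) * c = 0.00728 * 3e8 = 2.184e+06

2.184e+06 m/s


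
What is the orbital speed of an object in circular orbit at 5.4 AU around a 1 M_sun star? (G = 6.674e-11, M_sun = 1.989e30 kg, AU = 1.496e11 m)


v = sqrt(GM/r) = sqrt(6.674e-11 * 1.989e+30 / 8.078e+11) = 12818.8131

12818.8131 m/s


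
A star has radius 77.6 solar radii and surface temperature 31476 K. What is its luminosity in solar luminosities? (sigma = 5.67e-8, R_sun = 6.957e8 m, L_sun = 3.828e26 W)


R = 77.6 * 6.957e8 m = 5.398632e+10 m. L = 4*pi*R^2*sigma*T^4 = 4*pi*(5.398632e+10)^2 * 5.67e-8 * 31476^4 = 2.038348878e+33 W. L/L_sun = 2.038348878e+33 / 3.828e26 = 5.325e+06

5.325e+06 L_sun


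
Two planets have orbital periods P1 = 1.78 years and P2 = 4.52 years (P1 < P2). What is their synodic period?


1/P_syn = |1/P1 - 1/P2| = |1/1.78 - 1/4.52| => P_syn = 2.9364

2.9364 years


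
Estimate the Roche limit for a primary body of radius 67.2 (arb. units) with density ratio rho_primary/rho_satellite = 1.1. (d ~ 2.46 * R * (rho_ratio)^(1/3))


d_Roche = 2.46 * 67.2 * 1.1^(1/3) = 170.6483

170.6483


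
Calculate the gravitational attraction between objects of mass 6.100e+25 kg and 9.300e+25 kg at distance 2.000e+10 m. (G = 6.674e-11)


F = G*m1*m2/r^2 = 6.674e-11 * 6.100e+25 * 9.300e+25 / (2.000e+10)^2 = 6.674e-11 * 5.673e+51 / 4.000e+20 = 9.465e+20

9.465e+20 N


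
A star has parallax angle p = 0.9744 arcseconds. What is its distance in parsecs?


d = 1/p = 1/0.9744 = 1.0263

1.0263 pc


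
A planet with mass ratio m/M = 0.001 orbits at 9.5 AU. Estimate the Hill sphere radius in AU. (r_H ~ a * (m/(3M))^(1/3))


r_H = a * (m/3M)^(1/3) = 9.5 * (0.001/3)^(1/3) = 0.6587

0.6587 AU


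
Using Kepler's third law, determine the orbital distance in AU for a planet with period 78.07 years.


a = P^(2/3) = 78.07^(2/3) = 18.2665

18.2665 AU


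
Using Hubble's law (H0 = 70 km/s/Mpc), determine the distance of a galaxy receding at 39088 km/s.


d = v / H0 = 39088 / 70 = 558.4

558.4 Mpc


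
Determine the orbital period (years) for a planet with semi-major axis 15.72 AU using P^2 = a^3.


P = a^(3/2) = 15.72^1.5 = 62.3274

62.3274 years


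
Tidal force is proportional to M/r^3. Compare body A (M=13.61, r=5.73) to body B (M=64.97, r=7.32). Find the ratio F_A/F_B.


Ratio = (M1/r1^3) / (M2/r2^3) = (13.61/5.73^3) / (64.97/7.32^3) = 0.4367

0.4367


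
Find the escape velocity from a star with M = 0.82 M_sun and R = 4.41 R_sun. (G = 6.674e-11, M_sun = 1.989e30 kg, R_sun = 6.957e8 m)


M = 0.82 * 1.989e30 kg = 1.63098e+30 kg; R = 4.41 * 6.957e8 m = 3.068037e+09 m. v_esc = sqrt(2GM/R) = sqrt(2 * 6.674e-11 * 1.63098e+30 / 3.068037e+09) = 266380.3102

266380.3102 m/s


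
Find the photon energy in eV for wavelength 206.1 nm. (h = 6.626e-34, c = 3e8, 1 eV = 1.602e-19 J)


E = hc/lambda = 6.626e-34 * 3e8 / 2.061e-07 = 9.645e-19 J = 6.0205 eV

6.0205 eV


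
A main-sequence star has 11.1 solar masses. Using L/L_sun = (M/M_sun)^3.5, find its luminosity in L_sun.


L/L_sun = (M/M_sun)^3.5 = 11.1^3.5 = 4556.49

4556.49 L_sun


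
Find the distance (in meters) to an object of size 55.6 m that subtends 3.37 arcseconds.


D = size / theta_rad, theta_rad = 3.37 * pi/(180*3600) = 1.634e-05, D = 3.403e+06

3.403e+06 m


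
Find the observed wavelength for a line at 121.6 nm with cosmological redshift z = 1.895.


lam_obs = lam_emit * (1 + z) = 121.6 * (1 + 1.895) = 352.032

352.032 nm


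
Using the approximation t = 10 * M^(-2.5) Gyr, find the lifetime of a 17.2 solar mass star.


t = 10 * M^(-2.5) = 10 * 17.2^(-2.5) = 0.0082

0.0082 Gyr


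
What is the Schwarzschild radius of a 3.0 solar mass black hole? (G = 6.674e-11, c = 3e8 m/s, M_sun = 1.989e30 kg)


M = 3.0 * 1.989e30 kg = 5.967e+30 kg. rs = 2GM/c^2 = 2 * 6.674e-11 * 5.967e+30 / (3e8)^2 = 8849.724

8849.724 m


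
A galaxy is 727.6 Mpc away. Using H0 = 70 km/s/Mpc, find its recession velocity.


v = H0 * d = 70 * 727.6 = 50932.0

50932.0 km/s


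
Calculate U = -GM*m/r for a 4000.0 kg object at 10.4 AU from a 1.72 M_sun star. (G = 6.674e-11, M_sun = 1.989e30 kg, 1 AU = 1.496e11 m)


M = 1.72 * 1.989e30 kg = 3.42108e+30 kg; r = 10.4 AU * 1.496e11 m/AU = 1.55584e+12 m. U = -GM*m/r = -(6.674e-11 * 3.42108e+30 * 4000.0) / 1.55584e+12 = -5.870e+11

-5.870e+11 J


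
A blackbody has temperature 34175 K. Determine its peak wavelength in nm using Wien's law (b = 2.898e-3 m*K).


lam_max = b / T = 2.898e-3 / 34175 = 8.480e-08 m = 84.7988 nm

84.7988 nm


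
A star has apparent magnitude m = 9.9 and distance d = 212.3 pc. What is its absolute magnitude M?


M = m - 5*log10(d) + 5 = 9.9 - 5*log10(212.3) + 5 = 3.2653

3.2653


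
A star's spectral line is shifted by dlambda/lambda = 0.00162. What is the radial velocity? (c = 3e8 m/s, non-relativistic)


v = (dlambda/lambda) * c = 0.00162 * 3e8 = 486000.0

486000.0 m/s


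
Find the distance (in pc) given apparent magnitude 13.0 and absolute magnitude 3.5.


d = 10^((m - M + 5)/5) = 10^((13.0 - 3.5 + 5)/5) = 794.3282

794.3282 pc


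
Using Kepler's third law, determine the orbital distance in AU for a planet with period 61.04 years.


a = P^(2/3) = 61.04^(2/3) = 15.5028

15.5028 AU


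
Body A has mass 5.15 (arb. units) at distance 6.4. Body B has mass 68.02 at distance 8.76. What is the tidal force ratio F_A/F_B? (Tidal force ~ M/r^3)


Ratio = (M1/r1^3) / (M2/r2^3) = (5.15/6.4^3) / (68.02/8.76^3) = 0.1942

0.1942


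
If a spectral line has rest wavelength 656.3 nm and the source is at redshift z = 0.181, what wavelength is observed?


lam_obs = lam_emit * (1 + z) = 656.3 * (1 + 0.181) = 775.0903

775.0903 nm


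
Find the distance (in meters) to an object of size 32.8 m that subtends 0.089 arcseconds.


D = size / theta_rad, theta_rad = 0.089 * pi/(180*3600) = 4.315e-07, D = 7.602e+07

7.602e+07 m


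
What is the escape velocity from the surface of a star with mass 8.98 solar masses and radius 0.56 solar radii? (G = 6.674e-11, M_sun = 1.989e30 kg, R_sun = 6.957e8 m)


M = 8.98 * 1.989e30 kg = 1.786122e+31 kg; R = 0.56 * 6.957e8 m = 3.89592e+08 m. v_esc = sqrt(2GM/R) = sqrt(2 * 6.674e-11 * 1.786122e+31 / 3.89592e+08) = 2.474e+06

2.474e+06 m/s


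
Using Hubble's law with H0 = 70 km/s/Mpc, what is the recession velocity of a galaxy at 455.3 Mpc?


v = H0 * d = 70 * 455.3 = 31871.0

31871.0 km/s


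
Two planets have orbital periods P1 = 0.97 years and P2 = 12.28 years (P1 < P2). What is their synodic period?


1/P_syn = |1/P1 - 1/P2| = |1/0.97 - 1/12.28| => P_syn = 1.0532

1.0532 years


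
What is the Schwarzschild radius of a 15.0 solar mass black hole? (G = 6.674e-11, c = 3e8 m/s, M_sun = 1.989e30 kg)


M = 15.0 * 1.989e30 kg = 2.9835e+31 kg. rs = 2GM/c^2 = 2 * 6.674e-11 * 2.9835e+31 / (3e8)^2 = 44248.62

44248.62 m


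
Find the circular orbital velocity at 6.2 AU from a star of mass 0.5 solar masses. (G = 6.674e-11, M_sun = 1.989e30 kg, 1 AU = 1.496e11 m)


v = sqrt(GM/r) = sqrt(6.674e-11 * 9.945e+29 / 9.275e+11) = 8459.2888

8459.2888 m/s


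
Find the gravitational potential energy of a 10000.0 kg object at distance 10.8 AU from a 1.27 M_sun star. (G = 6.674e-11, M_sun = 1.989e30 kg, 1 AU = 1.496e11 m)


M = 1.27 * 1.989e30 kg = 2.52603e+30 kg; r = 10.8 AU * 1.496e11 m/AU = 1.61568e+12 m. U = -GM*m/r = -(6.674e-11 * 2.52603e+30 * 10000.0) / 1.61568e+12 = -1.043e+12

-1.043e+12 J


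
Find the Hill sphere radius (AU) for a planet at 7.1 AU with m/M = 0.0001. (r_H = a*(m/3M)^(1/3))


r_H = a * (m/3M)^(1/3) = 7.1 * (0.0001/3)^(1/3) = 0.2285

0.2285 AU


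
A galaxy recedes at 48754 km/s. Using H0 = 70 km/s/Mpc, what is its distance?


d = v / H0 = 48754 / 70 = 696.4857

696.4857 Mpc


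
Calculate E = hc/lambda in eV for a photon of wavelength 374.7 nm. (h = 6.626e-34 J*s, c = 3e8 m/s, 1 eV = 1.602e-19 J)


E = hc/lambda = 6.626e-34 * 3e8 / 3.747e-07 = 5.305e-19 J = 3.3115 eV

3.3115 eV


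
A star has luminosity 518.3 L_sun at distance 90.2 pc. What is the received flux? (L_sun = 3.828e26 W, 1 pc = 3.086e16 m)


F = L / (4*pi*d^2) = 1.984e+29 / (4*pi*(2.784e+18)^2) = 2.038e-09

2.038e-09 W/m^2


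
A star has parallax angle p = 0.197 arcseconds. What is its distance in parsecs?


d = 1/p = 1/0.197 = 5.0761

5.0761 pc


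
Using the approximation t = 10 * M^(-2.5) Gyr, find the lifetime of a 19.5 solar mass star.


t = 10 * M^(-2.5) = 10 * 19.5^(-2.5) = 0.006

0.006 Gyr


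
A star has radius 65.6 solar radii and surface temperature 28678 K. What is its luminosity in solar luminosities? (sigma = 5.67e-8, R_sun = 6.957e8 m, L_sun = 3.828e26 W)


R = 65.6 * 6.957e8 m = 4.563792e+10 m. L = 4*pi*R^2*sigma*T^4 = 4*pi*(4.563792e+10)^2 * 5.67e-8 * 28678^4 = 1.003783494e+33 W. L/L_sun = 1.003783494e+33 / 3.828e26 = 2.622e+06

2.622e+06 L_sun


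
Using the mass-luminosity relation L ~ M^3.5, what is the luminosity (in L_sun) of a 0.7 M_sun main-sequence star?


L/L_sun = (M/M_sun)^3.5 = 0.7^3.5 = 0.287

0.287 L_sun


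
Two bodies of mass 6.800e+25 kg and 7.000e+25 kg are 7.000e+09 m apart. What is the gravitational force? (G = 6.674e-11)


F = G*m1*m2/r^2 = 6.674e-11 * 6.800e+25 * 7.000e+25 / (7.000e+09)^2 = 6.674e-11 * 4.760e+51 / 4.900e+19 = 6.483e+21

6.483e+21 N


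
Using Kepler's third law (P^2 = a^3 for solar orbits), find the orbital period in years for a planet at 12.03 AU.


P = a^(3/2) = 12.03^1.5 = 41.7252

41.7252 years


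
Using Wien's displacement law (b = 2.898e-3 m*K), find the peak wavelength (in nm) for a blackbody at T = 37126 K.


lam_max = b / T = 2.898e-3 / 37126 = 7.806e-08 m = 78.0585 nm

78.0585 nm


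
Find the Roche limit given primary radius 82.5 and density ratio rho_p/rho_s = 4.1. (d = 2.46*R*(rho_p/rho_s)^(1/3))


d_Roche = 2.46 * 82.5 * 4.1^(1/3) = 324.8257

324.8257


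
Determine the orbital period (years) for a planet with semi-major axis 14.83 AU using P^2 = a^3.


P = a^(3/2) = 14.83^1.5 = 57.1099

57.1099 years


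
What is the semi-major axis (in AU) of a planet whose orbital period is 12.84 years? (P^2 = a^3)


a = P^(2/3) = 12.84^(2/3) = 5.4833

5.4833 AU


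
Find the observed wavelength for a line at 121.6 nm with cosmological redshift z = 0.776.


lam_obs = lam_emit * (1 + z) = 121.6 * (1 + 0.776) = 215.9616

215.9616 nm


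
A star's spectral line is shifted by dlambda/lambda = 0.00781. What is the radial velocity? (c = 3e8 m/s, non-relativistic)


v = (dlambda/lambda) * c = 0.00781 * 3e8 = 2.343e+06

2.343e+06 m/s


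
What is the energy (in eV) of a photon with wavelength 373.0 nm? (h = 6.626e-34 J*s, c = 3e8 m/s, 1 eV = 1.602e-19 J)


E = hc/lambda = 6.626e-34 * 3e8 / 3.730e-07 = 5.329e-19 J = 3.3266 eV

3.3266 eV


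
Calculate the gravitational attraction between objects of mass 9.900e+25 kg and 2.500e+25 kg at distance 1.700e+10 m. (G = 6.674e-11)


F = G*m1*m2/r^2 = 6.674e-11 * 9.900e+25 * 2.500e+25 / (1.700e+10)^2 = 6.674e-11 * 2.475e+51 / 2.890e+20 = 5.716e+20

5.716e+20 N


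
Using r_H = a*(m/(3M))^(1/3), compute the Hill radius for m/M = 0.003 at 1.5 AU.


r_H = a * (m/3M)^(1/3) = 1.5 * (0.003/3)^(1/3) = 0.15

0.15 AU


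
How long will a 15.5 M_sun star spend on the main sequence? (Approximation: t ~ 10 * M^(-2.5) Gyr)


t = 10 * M^(-2.5) = 10 * 15.5^(-2.5) = 0.0106

0.0106 Gyr


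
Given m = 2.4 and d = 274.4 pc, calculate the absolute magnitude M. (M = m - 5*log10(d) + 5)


M = m - 5*log10(d) + 5 = 2.4 - 5*log10(274.4) + 5 = -4.7919

-4.7919


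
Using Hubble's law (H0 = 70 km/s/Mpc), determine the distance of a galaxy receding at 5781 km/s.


d = v / H0 = 5781 / 70 = 82.5857

82.5857 Mpc


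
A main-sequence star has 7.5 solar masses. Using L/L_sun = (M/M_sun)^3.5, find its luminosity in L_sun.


L/L_sun = (M/M_sun)^3.5 = 7.5^3.5 = 1155.3523

1155.3523 L_sun


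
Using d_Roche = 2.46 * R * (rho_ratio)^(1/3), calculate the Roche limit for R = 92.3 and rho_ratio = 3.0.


d_Roche = 2.46 * 92.3 * 3.0^(1/3) = 327.4743

327.4743


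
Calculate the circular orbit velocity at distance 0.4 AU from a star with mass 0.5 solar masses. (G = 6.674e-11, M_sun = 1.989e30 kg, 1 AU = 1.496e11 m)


v = sqrt(GM/r) = sqrt(6.674e-11 * 9.945e+29 / 5.984e+10) = 33304.2534

33304.2534 m/s


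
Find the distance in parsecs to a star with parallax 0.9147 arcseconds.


d = 1/p = 1/0.9147 = 1.0933

1.0933 pc


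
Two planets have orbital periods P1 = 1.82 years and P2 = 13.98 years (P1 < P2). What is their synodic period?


1/P_syn = |1/P1 - 1/P2| = |1/1.82 - 1/13.98| => P_syn = 2.0924

2.0924 years


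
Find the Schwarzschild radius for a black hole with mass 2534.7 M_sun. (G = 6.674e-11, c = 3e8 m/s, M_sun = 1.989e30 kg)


M = 2534.7 * 1.989e30 kg = 5.0415183e+33 kg. rs = 2GM/c^2 = 2 * 6.674e-11 * 5.0415183e+33 / (3e8)^2 = 7.477e+06

7.477e+06 m


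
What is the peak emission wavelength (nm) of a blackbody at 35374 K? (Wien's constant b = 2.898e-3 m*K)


lam_max = b / T = 2.898e-3 / 35374 = 8.192e-08 m = 81.9246 nm

81.9246 nm


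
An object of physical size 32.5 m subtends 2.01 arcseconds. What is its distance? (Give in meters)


D = size / theta_rad, theta_rad = 2.01 * pi/(180*3600) = 9.745e-06, D = 3.335e+06

3.335e+06 m


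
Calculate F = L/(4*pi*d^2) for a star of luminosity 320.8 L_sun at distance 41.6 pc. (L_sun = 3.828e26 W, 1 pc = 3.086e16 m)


F = L / (4*pi*d^2) = 1.228e+29 / (4*pi*(1.284e+18)^2) = 5.929e-09

5.929e-09 W/m^2


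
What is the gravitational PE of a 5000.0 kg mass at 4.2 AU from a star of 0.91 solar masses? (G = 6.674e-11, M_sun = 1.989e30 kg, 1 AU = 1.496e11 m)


M = 0.91 * 1.989e30 kg = 1.80999e+30 kg; r = 4.2 AU * 1.496e11 m/AU = 6.2832e+11 m. U = -GM*m/r = -(6.674e-11 * 1.80999e+30 * 5000.0) / 6.2832e+11 = -9.613e+11

-9.613e+11 J


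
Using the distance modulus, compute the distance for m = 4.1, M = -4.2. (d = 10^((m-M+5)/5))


d = 10^((m - M + 5)/5) = 10^((4.1 - -4.2 + 5)/5) = 457.0882

457.0882 pc


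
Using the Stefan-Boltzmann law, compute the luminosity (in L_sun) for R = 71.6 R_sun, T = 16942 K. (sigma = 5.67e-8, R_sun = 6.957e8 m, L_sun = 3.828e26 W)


R = 71.6 * 6.957e8 m = 4.981212e+10 m. L = 4*pi*R^2*sigma*T^4 = 4*pi*(4.981212e+10)^2 * 5.67e-8 * 16942^4 = 1.456537545e+32 W. L/L_sun = 1.456537545e+32 / 3.828e26 = 380495.7014

380495.7014 L_sun


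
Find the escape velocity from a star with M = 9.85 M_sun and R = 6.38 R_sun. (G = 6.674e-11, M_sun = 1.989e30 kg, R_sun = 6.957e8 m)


M = 9.85 * 1.989e30 kg = 1.959165e+31 kg; R = 6.38 * 6.957e8 m = 4.438566e+09 m. v_esc = sqrt(2GM/R) = sqrt(2 * 6.674e-11 * 1.959165e+31 / 4.438566e+09) = 767577.5512

767577.5512 m/s


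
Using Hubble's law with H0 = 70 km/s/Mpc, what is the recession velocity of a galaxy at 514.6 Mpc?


v = H0 * d = 70 * 514.6 = 36022.0

36022.0 km/s


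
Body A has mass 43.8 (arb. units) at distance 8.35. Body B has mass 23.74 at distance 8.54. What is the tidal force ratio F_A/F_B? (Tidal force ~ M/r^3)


Ratio = (M1/r1^3) / (M2/r2^3) = (43.8/8.35^3) / (23.74/8.54^3) = 1.9738

1.9738


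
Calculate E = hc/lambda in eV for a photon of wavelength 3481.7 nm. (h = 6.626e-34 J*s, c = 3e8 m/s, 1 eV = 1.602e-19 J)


E = hc/lambda = 6.626e-34 * 3e8 / 3.482e-06 = 5.709e-20 J = 0.3564 eV

0.3564 eV


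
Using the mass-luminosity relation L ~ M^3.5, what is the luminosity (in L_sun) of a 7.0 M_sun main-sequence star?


L/L_sun = (M/M_sun)^3.5 = 7.0^3.5 = 907.4927

907.4927 L_sun


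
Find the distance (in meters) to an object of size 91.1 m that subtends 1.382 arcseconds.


D = size / theta_rad, theta_rad = 1.382 * pi/(180*3600) = 6.700e-06, D = 1.360e+07

1.360e+07 m


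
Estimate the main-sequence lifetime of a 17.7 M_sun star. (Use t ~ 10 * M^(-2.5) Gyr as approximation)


t = 10 * M^(-2.5) = 10 * 17.7^(-2.5) = 0.0076

0.0076 Gyr


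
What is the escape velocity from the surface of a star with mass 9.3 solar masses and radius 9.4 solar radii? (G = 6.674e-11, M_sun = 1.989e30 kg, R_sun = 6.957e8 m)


M = 9.3 * 1.989e30 kg = 1.84977e+31 kg; R = 9.4 * 6.957e8 m = 6.53958e+09 m. v_esc = sqrt(2GM/R) = sqrt(2 * 6.674e-11 * 1.84977e+31 / 6.53958e+09) = 614457.7643

614457.7643 m/s


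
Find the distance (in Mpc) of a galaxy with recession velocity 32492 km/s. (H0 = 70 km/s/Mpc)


d = v / H0 = 32492 / 70 = 464.1714

464.1714 Mpc


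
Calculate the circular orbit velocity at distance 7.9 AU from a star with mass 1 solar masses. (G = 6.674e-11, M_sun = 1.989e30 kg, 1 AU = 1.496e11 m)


v = sqrt(GM/r) = sqrt(6.674e-11 * 1.989e+30 / 1.182e+12) = 10598.1766

10598.1766 m/s


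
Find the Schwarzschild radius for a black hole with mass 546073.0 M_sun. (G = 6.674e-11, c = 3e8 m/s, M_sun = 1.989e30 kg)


M = 546073.0 * 1.989e30 kg = 1.086139197e+36 kg. rs = 2GM/c^2 = 2 * 6.674e-11 * 1.086139197e+36 / (3e8)^2 = 1.611e+09

1.611e+09 m


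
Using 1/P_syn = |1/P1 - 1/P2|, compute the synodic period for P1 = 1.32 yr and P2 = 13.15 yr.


1/P_syn = |1/P1 - 1/P2| = |1/1.32 - 1/13.15| => P_syn = 1.4673

1.4673 years


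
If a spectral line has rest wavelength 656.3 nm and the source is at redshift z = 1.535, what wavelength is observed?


lam_obs = lam_emit * (1 + z) = 656.3 * (1 + 1.535) = 1663.7205

1663.7205 nm


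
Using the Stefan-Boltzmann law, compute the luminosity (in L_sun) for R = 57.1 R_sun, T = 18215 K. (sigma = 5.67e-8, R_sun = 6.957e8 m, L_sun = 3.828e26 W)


R = 57.1 * 6.957e8 m = 3.972447e+10 m. L = 4*pi*R^2*sigma*T^4 = 4*pi*(3.972447e+10)^2 * 5.67e-8 * 18215^4 = 1.237729803e+32 W. L/L_sun = 1.237729803e+32 / 3.828e26 = 323335.8943

323335.8943 L_sun


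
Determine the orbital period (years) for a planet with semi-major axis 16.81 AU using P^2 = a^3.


P = a^(3/2) = 16.81^1.5 = 68.921

68.921 years


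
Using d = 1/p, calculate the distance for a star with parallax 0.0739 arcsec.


d = 1/p = 1/0.0739 = 13.5318

13.5318 pc


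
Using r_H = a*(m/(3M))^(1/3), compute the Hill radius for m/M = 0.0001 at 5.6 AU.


r_H = a * (m/3M)^(1/3) = 5.6 * (0.0001/3)^(1/3) = 0.1802

0.1802 AU


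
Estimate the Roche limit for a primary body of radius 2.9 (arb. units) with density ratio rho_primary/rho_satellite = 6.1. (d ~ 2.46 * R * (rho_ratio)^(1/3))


d_Roche = 2.46 * 2.9 * 6.1^(1/3) = 13.035

13.035


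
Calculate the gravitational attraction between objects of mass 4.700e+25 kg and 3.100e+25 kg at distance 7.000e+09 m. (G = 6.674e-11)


F = G*m1*m2/r^2 = 6.674e-11 * 4.700e+25 * 3.100e+25 / (7.000e+09)^2 = 6.674e-11 * 1.457e+51 / 4.900e+19 = 1.984e+21

1.984e+21 N


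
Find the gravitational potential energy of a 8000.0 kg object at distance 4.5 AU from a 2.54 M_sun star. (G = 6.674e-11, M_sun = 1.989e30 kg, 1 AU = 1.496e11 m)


M = 2.54 * 1.989e30 kg = 5.05206e+30 kg; r = 4.5 AU * 1.496e11 m/AU = 6.732e+11 m. U = -GM*m/r = -(6.674e-11 * 5.05206e+30 * 8000.0) / 6.732e+11 = -4.007e+12

-4.007e+12 J


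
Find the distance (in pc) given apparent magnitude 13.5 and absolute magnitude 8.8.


d = 10^((m - M + 5)/5) = 10^((13.5 - 8.8 + 5)/5) = 87.0964

87.0964 pc


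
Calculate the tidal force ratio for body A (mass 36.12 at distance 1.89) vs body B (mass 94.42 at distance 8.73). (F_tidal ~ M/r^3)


Ratio = (M1/r1^3) / (M2/r2^3) = (36.12/1.89^3) / (94.42/8.73^3) = 37.7

37.7


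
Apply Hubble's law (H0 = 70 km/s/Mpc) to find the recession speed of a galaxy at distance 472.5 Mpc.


v = H0 * d = 70 * 472.5 = 33075.0

33075.0 km/s


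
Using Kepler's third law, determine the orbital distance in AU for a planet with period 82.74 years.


a = P^(2/3) = 82.74^(2/3) = 18.9879

18.9879 AU


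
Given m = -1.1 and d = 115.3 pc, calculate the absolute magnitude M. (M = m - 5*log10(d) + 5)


M = m - 5*log10(d) + 5 = -1.1 - 5*log10(115.3) + 5 = -6.4091

-6.4091


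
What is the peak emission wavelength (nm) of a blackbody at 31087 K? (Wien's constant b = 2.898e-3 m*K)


lam_max = b / T = 2.898e-3 / 31087 = 9.322e-08 m = 93.2222 nm

93.2222 nm


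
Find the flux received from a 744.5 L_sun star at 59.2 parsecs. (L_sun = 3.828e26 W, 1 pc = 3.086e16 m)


F = L / (4*pi*d^2) = 2.850e+29 / (4*pi*(1.827e+18)^2) = 6.795e-09

6.795e-09 W/m^2


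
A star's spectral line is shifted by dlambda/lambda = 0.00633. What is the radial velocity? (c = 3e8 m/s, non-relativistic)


v = (dlambda/lambda) * c = 0.00633 * 3e8 = 1.899e+06

1.899e+06 m/s


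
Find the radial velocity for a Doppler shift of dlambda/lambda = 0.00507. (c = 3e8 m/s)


v = (dlambda/lambda) * c = 0.00507 * 3e8 = 1.521e+06

1.521e+06 m/s


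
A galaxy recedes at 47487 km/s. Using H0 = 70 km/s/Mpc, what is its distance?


d = v / H0 = 47487 / 70 = 678.3857

678.3857 Mpc


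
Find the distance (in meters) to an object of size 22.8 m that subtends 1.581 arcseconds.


D = size / theta_rad, theta_rad = 1.581 * pi/(180*3600) = 7.665e-06, D = 2.975e+06

2.975e+06 m


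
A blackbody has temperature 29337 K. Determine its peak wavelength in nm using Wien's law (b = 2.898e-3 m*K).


lam_max = b / T = 2.898e-3 / 29337 = 9.878e-08 m = 98.7831 nm

98.7831 nm


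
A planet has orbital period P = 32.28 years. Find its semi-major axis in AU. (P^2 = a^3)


a = P^(2/3) = 32.28^(2/3) = 10.1381

10.1381 AU


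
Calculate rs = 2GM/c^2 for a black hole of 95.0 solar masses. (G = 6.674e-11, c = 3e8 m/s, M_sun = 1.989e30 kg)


M = 95.0 * 1.989e30 kg = 1.88955e+32 kg. rs = 2GM/c^2 = 2 * 6.674e-11 * 1.88955e+32 / (3e8)^2 = 280241.26

280241.26 m


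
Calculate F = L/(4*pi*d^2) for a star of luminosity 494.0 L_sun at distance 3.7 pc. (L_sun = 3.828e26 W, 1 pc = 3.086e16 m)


F = L / (4*pi*d^2) = 1.891e+29 / (4*pi*(1.142e+17)^2) = 1.154e-06

1.154e-06 W/m^2


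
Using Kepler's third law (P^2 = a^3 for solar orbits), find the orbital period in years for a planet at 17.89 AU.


P = a^(3/2) = 17.89^1.5 = 75.6686

75.6686 years


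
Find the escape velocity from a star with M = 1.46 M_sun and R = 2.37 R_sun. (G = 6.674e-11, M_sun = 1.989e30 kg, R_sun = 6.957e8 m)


M = 1.46 * 1.989e30 kg = 2.90394e+30 kg; R = 2.37 * 6.957e8 m = 1.648809e+09 m. v_esc = sqrt(2GM/R) = sqrt(2 * 6.674e-11 * 2.90394e+30 / 1.648809e+09) = 484860.4316

484860.4316 m/s


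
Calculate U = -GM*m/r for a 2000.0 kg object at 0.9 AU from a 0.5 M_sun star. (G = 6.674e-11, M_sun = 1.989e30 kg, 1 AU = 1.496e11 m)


M = 0.5 * 1.989e30 kg = 9.945e+29 kg; r = 0.9 AU * 1.496e11 m/AU = 1.3464e+11 m. U = -GM*m/r = -(6.674e-11 * 9.945e+29 * 2000.0) / 1.3464e+11 = -9.859e+11

-9.859e+11 J


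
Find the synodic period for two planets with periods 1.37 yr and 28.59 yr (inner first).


1/P_syn = |1/P1 - 1/P2| = |1/1.37 - 1/28.59| => P_syn = 1.439

1.439 years


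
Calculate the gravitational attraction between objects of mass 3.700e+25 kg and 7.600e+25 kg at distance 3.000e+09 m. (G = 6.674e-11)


F = G*m1*m2/r^2 = 6.674e-11 * 3.700e+25 * 7.600e+25 / (3.000e+09)^2 = 6.674e-11 * 2.812e+51 / 9.000e+18 = 2.085e+22

2.085e+22 N


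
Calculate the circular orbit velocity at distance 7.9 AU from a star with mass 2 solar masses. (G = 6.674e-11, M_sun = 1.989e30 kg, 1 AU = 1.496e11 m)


v = sqrt(GM/r) = sqrt(6.674e-11 * 3.978e+30 / 1.182e+12) = 14988.085

14988.085 m/s


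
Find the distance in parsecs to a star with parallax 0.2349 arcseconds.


d = 1/p = 1/0.2349 = 4.2571

4.2571 pc


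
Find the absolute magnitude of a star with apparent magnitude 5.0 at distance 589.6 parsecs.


M = m - 5*log10(d) + 5 = 5.0 - 5*log10(589.6) + 5 = -3.8528

-3.8528


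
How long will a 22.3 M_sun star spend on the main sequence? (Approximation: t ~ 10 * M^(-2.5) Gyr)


t = 10 * M^(-2.5) = 10 * 22.3^(-2.5) = 0.0043

0.0043 Gyr


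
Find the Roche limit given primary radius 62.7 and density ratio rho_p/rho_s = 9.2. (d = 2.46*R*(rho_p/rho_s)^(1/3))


d_Roche = 2.46 * 62.7 * 9.2^(1/3) = 323.1955

323.1955


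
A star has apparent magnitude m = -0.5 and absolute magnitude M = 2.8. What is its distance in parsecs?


d = 10^((m - M + 5)/5) = 10^((-0.5 - 2.8 + 5)/5) = 2.1878

2.1878 pc


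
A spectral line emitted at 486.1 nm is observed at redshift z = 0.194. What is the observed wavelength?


lam_obs = lam_emit * (1 + z) = 486.1 * (1 + 0.194) = 580.4034

580.4034 nm


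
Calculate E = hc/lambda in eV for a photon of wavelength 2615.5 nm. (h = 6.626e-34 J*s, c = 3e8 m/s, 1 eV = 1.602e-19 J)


E = hc/lambda = 6.626e-34 * 3e8 / 2.616e-06 = 7.600e-20 J = 0.4744 eV

0.4744 eV


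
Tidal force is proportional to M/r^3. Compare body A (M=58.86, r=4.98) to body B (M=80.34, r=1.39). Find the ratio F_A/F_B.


Ratio = (M1/r1^3) / (M2/r2^3) = (58.86/4.98^3) / (80.34/1.39^3) = 0.0159

0.0159


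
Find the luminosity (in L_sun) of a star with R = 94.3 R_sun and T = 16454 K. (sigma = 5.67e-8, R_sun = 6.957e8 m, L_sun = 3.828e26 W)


R = 94.3 * 6.957e8 m = 6.560451e+10 m. L = 4*pi*R^2*sigma*T^4 = 4*pi*(6.560451e+10)^2 * 5.67e-8 * 16454^4 = 2.247741101e+32 W. L/L_sun = 2.247741101e+32 / 3.828e26 = 587184.1957

587184.1957 L_sun


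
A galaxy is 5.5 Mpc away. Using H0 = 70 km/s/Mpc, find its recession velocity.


v = H0 * d = 70 * 5.5 = 385.0

385.0 km/s


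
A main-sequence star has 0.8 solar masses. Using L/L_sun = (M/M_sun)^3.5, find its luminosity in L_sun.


L/L_sun = (M/M_sun)^3.5 = 0.8^3.5 = 0.4579

0.4579 L_sun


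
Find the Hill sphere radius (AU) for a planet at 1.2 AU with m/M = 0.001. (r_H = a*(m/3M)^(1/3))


r_H = a * (m/3M)^(1/3) = 1.2 * (0.001/3)^(1/3) = 0.0832

0.0832 AU


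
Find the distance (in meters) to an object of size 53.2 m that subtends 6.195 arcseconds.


D = size / theta_rad, theta_rad = 6.195 * pi/(180*3600) = 3.003e-05, D = 1.771e+06

1.771e+06 m


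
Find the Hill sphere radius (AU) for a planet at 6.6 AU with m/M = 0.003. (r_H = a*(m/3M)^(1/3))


r_H = a * (m/3M)^(1/3) = 6.6 * (0.003/3)^(1/3) = 0.66

0.66 AU


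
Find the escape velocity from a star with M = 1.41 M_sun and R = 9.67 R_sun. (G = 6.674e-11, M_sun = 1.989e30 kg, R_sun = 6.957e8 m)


M = 1.41 * 1.989e30 kg = 2.80449e+30 kg; R = 9.67 * 6.957e8 m = 6.727419e+09 m. v_esc = sqrt(2GM/R) = sqrt(2 * 6.674e-11 * 2.80449e+30 / 6.727419e+09) = 235890.694

235890.694 m/s


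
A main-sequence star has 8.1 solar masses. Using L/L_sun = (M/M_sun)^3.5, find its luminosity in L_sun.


L/L_sun = (M/M_sun)^3.5 = 8.1^3.5 = 1512.5076

1512.5076 L_sun


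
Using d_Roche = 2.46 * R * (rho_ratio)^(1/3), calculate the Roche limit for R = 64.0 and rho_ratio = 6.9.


d_Roche = 2.46 * 64.0 * 6.9^(1/3) = 299.7308

299.7308


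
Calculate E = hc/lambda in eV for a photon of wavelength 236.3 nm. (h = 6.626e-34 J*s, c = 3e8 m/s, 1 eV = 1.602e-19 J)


E = hc/lambda = 6.626e-34 * 3e8 / 2.363e-07 = 8.412e-19 J = 5.2511 eV

5.2511 eV


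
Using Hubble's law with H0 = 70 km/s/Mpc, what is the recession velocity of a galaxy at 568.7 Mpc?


v = H0 * d = 70 * 568.7 = 39809.0

39809.0 km/s
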